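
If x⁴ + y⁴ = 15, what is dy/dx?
Differentiate the relation implicitly: treat y = y(x) and apply the chain rule, so every y-derivative picks up a y' = dy/dx factor.

With everything moved to the left-hand side, differentiate term by term:
  d/dx[x^4] = 4x^3
  d/dx[y^4] = 4y^3·y'
  d/dx[-15] = 0

Separating the contributions that come from x directly and those that come through y:
  without y':      4x^3
  multiplying y':  4y^3

so (4x^3) + (4y^3)·y' = 0, and therefore
  dy/dx = -(4x^3)/(4y^3) = -x^3/y^3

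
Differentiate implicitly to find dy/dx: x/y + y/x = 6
Differentiate the relation implicitly: treat y = y(x) and apply the chain rule, so every y-derivative picks up a y' = dy/dx factor.

With everything moved to the left-hand side, differentiate term by term:
  d/dx[x/y] = -x·y'/y^2 + 1/y
  d/dx[y/x] = y'/x - y/x^2
  d/dx[-6] = 0

Separating the contributions that come from x directly and those that come through y:
  without y':      1/y - y/x^2
  multiplying y':  -x/y^2 + 1/x

so (1/y - y/x^2) + (-x/y^2 + 1/x)·y' = 0, and therefore
  dy/dx = -(1/y - y/x^2)/(-x/y^2 + 1/x)
        = -((x - y)(x + y)/(x^2y))/(-(x - y)(x + y)/(xy^2)) = y/x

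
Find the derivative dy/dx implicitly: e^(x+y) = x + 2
Differentiate the relation implicitly: treat y = y(x) and apply the chain rule, so every y-derivative picks up a y' = dy/dx factor.

With everything moved to the left-hand side, differentiate term by term:
  d/dx[-x] = -1
  d/dx[e^(x + y)] = (y' + 1)·e^(x + y)
  d/dx[-2] = 0

Separating the contributions that come from x directly and those that come through y:
  without y':      e^(x + y) - 1
  multiplying y':  e^(x + y)

so (e^(x + y) - 1) + (e^(x + y))·y' = 0, and therefore
  dy/dx = -(e^(x + y) - 1)/(e^(x + y)) = e^(-x - y) - 1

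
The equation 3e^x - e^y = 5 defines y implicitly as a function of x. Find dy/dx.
Take d/dx of both sides. Since y is implicitly a function of x, the chain rule attaches a y' = dy/dx factor whenever we differentiate through y.

Set F(x, y) = (left side) − (right side), so the curve is F = 0. Differentiating each term of F:
  d/dx[3e^(x)] = 3e^(x)
  d/dx[-e^(y)] = -y'·e^(y)
  d/dx[-5] = 0

Collecting, the y'-free part is the partial derivative in x and the y' coefficient is the partial derivative in y:
  ∂F/∂x = 3e^(x)
  ∂F/∂y = -e^(y)

so d/dx[F(x, y(x))] = ∂F/∂x + (∂F/∂y)·y' = 0. Rearranging,
  dy/dx = -(∂F/∂x)/(∂F/∂y) = -(3e^(x))/(-e^(y)) = 3e^(x - y)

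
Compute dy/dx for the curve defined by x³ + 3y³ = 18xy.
Differentiate both sides with respect to x, treating y as y(x). By the chain rule, any term containing y contributes a factor of y' = dy/dx when we differentiate it.

Move every term to one side and write the relation as F(x, y) = 0. Term by term,
  d/dx[x^3] = 3x^2
  d/dx[-18xy] = -18x·y' - 18y
  d/dx[3y^3] = 9y^2·y'

The pieces without y' make up ∂F/∂x and the coefficient of y' is ∂F/∂y:
  ∂F/∂x = 3x^2 - 18y,
  ∂F/∂y = -18x + 9y^2.

Since d/dx[F] = ∂F/∂x + (∂F/∂y)·y' = 0, solve for y':
  (∂F/∂y)·y' = -∂F/∂x
  dy/dx = -(∂F/∂x)/(∂F/∂y) = -(3x^2 - 18y)/(-18x + 9y^2) = (x^2 - 6y)/(3(2x - y^2))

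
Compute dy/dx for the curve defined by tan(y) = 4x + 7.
Apply d/dx to both sides, remembering that y depends on x. Each occurrence of y therefore brings in a y' = dy/dx via the chain rule.

With F(x, y) equal to the left-hand side minus the right, differentiate F term by term:
  d/dx[-4x] = -4
  d/dx[tan(y)] = y'(tan(y)^2 + 1)
  d/dx[-7] = 0
Adding these up, d/dx[F] = 0 becomes
  (-4) + (tan(y)^2 + 1)·y' = 0,
so isolating y',
  dy/dx = -(-4)/(tan(y)^2 + 1) = 4cos(y)^2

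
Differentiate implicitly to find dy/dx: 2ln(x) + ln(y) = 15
Differentiate both sides with respect to x, treating y as y(x). By the chain rule, any term containing y contributes a factor of y' = dy/dx when we differentiate it.

Move every term to one side and write the relation as F(x, y) = 0. Term by term,
  d/dx[2ln(x)] = 2/x
  d/dx[ln(y)] = y'/y
  d/dx[-15] = 0

The pieces without y' make up ∂F/∂x and the coefficient of y' is ∂F/∂y:
  ∂F/∂x = 2/x,
  ∂F/∂y = 1/y.

Since d/dx[F] = ∂F/∂x + (∂F/∂y)·y' = 0, solve for y':
  (∂F/∂y)·y' = -∂F/∂x
  dy/dx = -(∂F/∂x)/(∂F/∂y) = -(2/x)/(1/y) = -2y/x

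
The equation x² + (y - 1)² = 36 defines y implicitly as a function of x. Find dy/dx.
Differentiate the relation implicitly: treat y = y(x) and apply the chain rule, so every y-derivative picks up a y' = dy/dx factor.

With everything moved to the left-hand side, differentiate term by term:
  d/dx[x^2] = 2x
  d/dx[(y - 1)^2] = 2·y'(y - 1)
  d/dx[-36] = 0

Separating the contributions that come from x directly and those that come through y:
  without y':      2x
  multiplying y':  2y - 2

so (2x) + (2y - 2)·y' = 0, and therefore
  dy/dx = -(2x)/(2y - 2) = -x/(y - 1)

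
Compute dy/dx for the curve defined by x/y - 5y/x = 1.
Apply d/dx to both sides, remembering that y depends on x. Each occurrence of y therefore brings in a y' = dy/dx via the chain rule.

With F(x, y) equal to the left-hand side minus the right, differentiate F term by term:
  d/dx[x/y] = -x·y'/y^2 + 1/y
  d/dx[-5y/x] = -5·y'/x + 5y/x^2
  d/dx[-1] = 0
Adding these up, d/dx[F] = 0 becomes
  (1/y + 5y/x^2) + (-x/y^2 - 5/x)·y' = 0,
so isolating y',
  dy/dx = -(1/y + 5y/x^2)/(-x/y^2 - 5/x)
        = -((x^2 + 5y^2)/(x^2y))/(-(x^2 + 5y^2)/(xy^2)) = y/x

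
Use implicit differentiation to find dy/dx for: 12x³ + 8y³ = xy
Apply d/dx to both sides, remembering that y depends on x. Each occurrence of y therefore brings in a y' = dy/dx via the chain rule.

With F(x, y) equal to the left-hand side minus the right, differentiate F term by term:
  d/dx[12x^3] = 36x^2
  d/dx[-xy] = -x·y' - y
  d/dx[8y^3] = 24y^2·y'
Adding these up, d/dx[F] = 0 becomes
  (36x^2 - y) + (-x + 24y^2)·y' = 0,
so isolating y',
  dy/dx = -(36x^2 - y)/(-x + 24y^2) = (36x^2 - y)/(x - 24y^2)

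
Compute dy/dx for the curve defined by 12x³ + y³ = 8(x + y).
Take d/dx of both sides. Since y is implicitly a function of x, the chain rule attaches a y' = dy/dx factor whenever we differentiate through y.

Set F(x, y) = (left side) − (right side), so the curve is F = 0. Differentiating each term of F:
  d/dx[12x^3] = 36x^2
  d/dx[-8x] = -8
  d/dx[y^3] = 3y^2·y'
  d/dx[-8y] = -8·y'

Collecting, the y'-free part is the partial derivative in x and the y' coefficient is the partial derivative in y:
  ∂F/∂x = 36x^2 - 8
  ∂F/∂y = 3y^2 - 8

so d/dx[F(x, y(x))] = ∂F/∂x + (∂F/∂y)·y' = 0. Rearranging,
  dy/dx = -(∂F/∂x)/(∂F/∂y) = -(36x^2 - 8)/(3y^2 - 8) = 4(2 - 9x^2)/(3y^2 - 8)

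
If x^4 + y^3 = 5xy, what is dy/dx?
Differentiate both sides with respect to x, treating y as y(x). By the chain rule, any term containing y contributes a factor of y' = dy/dx when we differentiate it.

Move every term to one side and write the relation as F(x, y) = 0. Term by term,
  d/dx[x^4] = 4x^3
  d/dx[-5xy] = -5x·y' - 5y
  d/dx[y^3] = 3y^2·y'

The pieces without y' make up ∂F/∂x and the coefficient of y' is ∂F/∂y:
  ∂F/∂x = 4x^3 - 5y,
  ∂F/∂y = -5x + 3y^2.

Since d/dx[F] = ∂F/∂x + (∂F/∂y)·y' = 0, solve for y':
  (∂F/∂y)·y' = -∂F/∂x
  dy/dx = -(∂F/∂x)/(∂F/∂y) = -(4x^3 - 5y)/(-5x + 3y^2) = (4x^3 - 5y)/(5x - 3y^2)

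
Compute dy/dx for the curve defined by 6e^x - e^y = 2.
Differentiate the relation implicitly: treat y = y(x) and apply the chain rule, so every y-derivative picks up a y' = dy/dx factor.

With everything moved to the left-hand side, differentiate term by term:
  d/dx[6e^(x)] = 6e^(x)
  d/dx[-e^(y)] = -y'·e^(y)
  d/dx[-2] = 0

Separating the contributions that come from x directly and those that come through y:
  without y':      6e^(x)
  multiplying y':  -e^(y)

so (6e^(x)) + (-e^(y))·y' = 0, and therefore
  dy/dx = -(6e^(x))/(-e^(y)) = 6e^(x - y)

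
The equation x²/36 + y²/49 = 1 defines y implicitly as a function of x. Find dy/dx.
Differentiate both sides with respect to x, treating y as y(x). By the chain rule, any term containing y contributes a factor of y' = dy/dx when we differentiate it.

Move every term to one side and write the relation as F(x, y) = 0. Term by term,
  d/dx[x^2/36] = x/18
  d/dx[y^2/49] = 2y·y'/49
  d/dx[-1] = 0

The pieces without y' make up ∂F/∂x and the coefficient of y' is ∂F/∂y:
  ∂F/∂x = x/18,
  ∂F/∂y = 2y/49.

Since d/dx[F] = ∂F/∂x + (∂F/∂y)·y' = 0, solve for y':
  (∂F/∂y)·y' = -∂F/∂x
  dy/dx = -(∂F/∂x)/(∂F/∂y) = -(x/18)/(2y/49) = -49x/(36y)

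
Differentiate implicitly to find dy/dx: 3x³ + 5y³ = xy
Differentiate both sides with respect to x, treating y as y(x). By the chain rule, any term containing y contributes a factor of y' = dy/dx when we differentiate it.

Move every term to one side and write the relation as F(x, y) = 0. Term by term,
  d/dx[3x^3] = 9x^2
  d/dx[-xy] = -x·y' - y
  d/dx[5y^3] = 15y^2·y'

The pieces without y' make up ∂F/∂x and the coefficient of y' is ∂F/∂y:
  ∂F/∂x = 9x^2 - y,
  ∂F/∂y = -x + 15y^2.

Since d/dx[F] = ∂F/∂x + (∂F/∂y)·y' = 0, solve for y':
  (∂F/∂y)·y' = -∂F/∂x
  dy/dx = -(∂F/∂x)/(∂F/∂y) = -(9x^2 - y)/(-x + 15y^2) = (9x^2 - y)/(x - 15y^2)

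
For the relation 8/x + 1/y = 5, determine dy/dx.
Differentiate the relation implicitly: treat y = y(x) and apply the chain rule, so every y-derivative picks up a y' = dy/dx factor.

With everything moved to the left-hand side, differentiate term by term:
  d/dx[1/y] = -y'/y^2
  d/dx[8/x] = -8/x^2
  d/dx[-5] = 0

Separating the contributions that come from x directly and those that come through y:
  without y':      -8/x^2
  multiplying y':  -1/y^2

so (-8/x^2) + (-1/y^2)·y' = 0, and therefore
  dy/dx = -(-8/x^2)/(-1/y^2) = -8y^2/x^2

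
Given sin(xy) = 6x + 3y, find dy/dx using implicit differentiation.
Differentiate the relation implicitly: treat y = y(x) and apply the chain rule, so every y-derivative picks up a y' = dy/dx factor.

With everything moved to the left-hand side, differentiate term by term:
  d/dx[-6x] = -6
  d/dx[-3y] = -3·y'
  d/dx[sin(xy)] = (x·y' + y)·cos(xy)

Separating the contributions that come from x directly and those that come through y:
  without y':      y·cos(xy) - 6
  multiplying y':  x·cos(xy) - 3

so (y·cos(xy) - 6) + (x·cos(xy) - 3)·y' = 0, and therefore
  dy/dx = -(y·cos(xy) - 6)/(x·cos(xy) - 3) = (-y·cos(xy) + 6)/(x·cos(xy) - 3)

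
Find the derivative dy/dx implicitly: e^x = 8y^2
Differentiate both sides with respect to x, treating y as y(x). By the chain rule, any term containing y contributes a factor of y' = dy/dx when we differentiate it.

Move every term to one side and write the relation as F(x, y) = 0. Term by term,
  d/dx[-8y^2] = -16y·y'
  d/dx[e^(x)] = e^(x)

The pieces without y' make up ∂F/∂x and the coefficient of y' is ∂F/∂y:
  ∂F/∂x = e^(x),
  ∂F/∂y = -16y.

Since d/dx[F] = ∂F/∂x + (∂F/∂y)·y' = 0, solve for y':
  (∂F/∂y)·y' = -∂F/∂x
  dy/dx = -(∂F/∂x)/(∂F/∂y) = -(e^(x))/(-16y) = e^(x)/(16y)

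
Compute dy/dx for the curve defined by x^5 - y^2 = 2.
Take d/dx of both sides. Since y is implicitly a function of x, the chain rule attaches a y' = dy/dx factor whenever we differentiate through y.

Set F(x, y) = (left side) − (right side), so the curve is F = 0. Differentiating each term of F:
  d/dx[x^5] = 5x^4
  d/dx[-y^2] = -2y·y'
  d/dx[-2] = 0

Collecting, the y'-free part is the partial derivative in x and the y' coefficient is the partial derivative in y:
  ∂F/∂x = 5x^4
  ∂F/∂y = -2y

so d/dx[F(x, y(x))] = ∂F/∂x + (∂F/∂y)·y' = 0. Rearranging,
  dy/dx = -(∂F/∂x)/(∂F/∂y) = -(5x^4)/(-2y) = 5x^4/(2y)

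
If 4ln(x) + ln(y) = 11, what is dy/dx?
Apply d/dx to both sides, remembering that y depends on x. Each occurrence of y therefore brings in a y' = dy/dx via the chain rule.

With F(x, y) equal to the left-hand side minus the right, differentiate F term by term:
  d/dx[4ln(x)] = 4/x
  d/dx[ln(y)] = y'/y
  d/dx[-11] = 0
Adding these up, d/dx[F] = 0 becomes
  (4/x) + (1/y)·y' = 0,
so isolating y',
  dy/dx = -(4/x)/(1/y) = -4y/x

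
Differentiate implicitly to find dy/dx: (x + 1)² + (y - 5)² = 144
Take d/dx of both sides. Since y is implicitly a function of x, the chain rule attaches a y' = dy/dx factor whenever we differentiate through y.

Set F(x, y) = (left side) − (right side), so the curve is F = 0. Differentiating each term of F:
  d/dx[(x + 1)^2] = 2x + 2
  d/dx[(y - 5)^2] = 2·y'(y - 5)
  d/dx[-144] = 0

Collecting, the y'-free part is the partial derivative in x and the y' coefficient is the partial derivative in y:
  ∂F/∂x = 2x + 2
  ∂F/∂y = 2y - 10

so d/dx[F(x, y(x))] = ∂F/∂x + (∂F/∂y)·y' = 0. Rearranging,
  dy/dx = -(∂F/∂x)/(∂F/∂y) = -(2x + 2)/(2y - 10) = (-x - 1)/(y - 5)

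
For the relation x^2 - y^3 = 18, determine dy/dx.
Differentiate both sides with respect to x, treating y as y(x). By the chain rule, any term containing y contributes a factor of y' = dy/dx when we differentiate it.

Move every term to one side and write the relation as F(x, y) = 0. Term by term,
  d/dx[x^2] = 2x
  d/dx[-y^3] = -3y^2·y'
  d/dx[-18] = 0

The pieces without y' make up ∂F/∂x and the coefficient of y' is ∂F/∂y:
  ∂F/∂x = 2x,
  ∂F/∂y = -3y^2.

Since d/dx[F] = ∂F/∂x + (∂F/∂y)·y' = 0, solve for y':
  (∂F/∂y)·y' = -∂F/∂x
  dy/dx = -(∂F/∂x)/(∂F/∂y) = -(2x)/(-3y^2) = 2x/(3y^2)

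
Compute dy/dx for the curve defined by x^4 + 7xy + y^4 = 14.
Differentiate both sides with respect to x, treating y as y(x). By the chain rule, any term containing y contributes a factor of y' = dy/dx when we differentiate it.

Move every term to one side and write the relation as F(x, y) = 0. Term by term,
  d/dx[x^4] = 4x^3
  d/dx[7xy] = 7x·y' + 7y
  d/dx[y^4] = 4y^3·y'
  d/dx[-14] = 0

The pieces without y' make up ∂F/∂x and the coefficient of y' is ∂F/∂y:
  ∂F/∂x = 4x^3 + 7y,
  ∂F/∂y = 7x + 4y^3.

Since d/dx[F] = ∂F/∂x + (∂F/∂y)·y' = 0, solve for y':
  (∂F/∂y)·y' = -∂F/∂x
  dy/dx = -(∂F/∂x)/(∂F/∂y) = -(4x^3 + 7y)/(7x + 4y^3) = (-4x^3 - 7y)/(7x + 4y^3)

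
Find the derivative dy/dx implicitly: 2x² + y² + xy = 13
Apply d/dx to both sides, remembering that y depends on x. Each occurrence of y therefore brings in a y' = dy/dx via the chain rule.

With F(x, y) equal to the left-hand side minus the right, differentiate F term by term:
  d/dx[2x^2] = 4x
  d/dx[xy] = x·y' + y
  d/dx[y^2] = 2y·y'
  d/dx[-13] = 0
Adding these up, d/dx[F] = 0 becomes
  (4x + y) + (x + 2y)·y' = 0,
so isolating y',
  dy/dx = -(4x + y)/(x + 2y) = (-4x - y)/(x + 2y)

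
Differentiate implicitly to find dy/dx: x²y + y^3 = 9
Apply d/dx to both sides, remembering that y depends on x. Each occurrence of y therefore brings in a y' = dy/dx via the chain rule.

With F(x, y) equal to the left-hand side minus the right, differentiate F term by term:
  d/dx[x^2y] = x^2·y' + 2xy
  d/dx[y^3] = 3y^2·y'
  d/dx[-9] = 0
Adding these up, d/dx[F] = 0 becomes
  (2xy) + (x^2 + 3y^2)·y' = 0,
so isolating y',
  dy/dx = -(2xy)/(x^2 + 3y^2) = -2xy/(x^2 + 3y^2)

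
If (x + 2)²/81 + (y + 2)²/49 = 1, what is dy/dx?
Apply d/dx to both sides, remembering that y depends on x. Each occurrence of y therefore brings in a y' = dy/dx via the chain rule.

With F(x, y) equal to the left-hand side minus the right, differentiate F term by term:
  d/dx[(x + 2)^2/81] = 2x/81 + 4/81
  d/dx[(y + 2)^2/49] = 2·y'(y + 2)/49
  d/dx[-1] = 0
Adding these up, d/dx[F] = 0 becomes
  (2x/81 + 4/81) + (2y/49 + 4/49)·y' = 0,
so isolating y',
  dy/dx = -(2x/81 + 4/81)/(2y/49 + 4/49)
        = -(2(x + 2)/81)/(2(y + 2)/49) = 49(-x - 2)/(81(y + 2))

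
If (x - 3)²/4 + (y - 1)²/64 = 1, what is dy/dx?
Differentiate both sides with respect to x, treating y as y(x). By the chain rule, any term containing y contributes a factor of y' = dy/dx when we differentiate it.

Move every term to one side and write the relation as F(x, y) = 0. Term by term,
  d/dx[(x - 3)^2/4] = x/2 - 3/2
  d/dx[(y - 1)^2/64] = y'(y - 1)/32
  d/dx[-1] = 0

The pieces without y' make up ∂F/∂x and the coefficient of y' is ∂F/∂y:
  ∂F/∂x = x/2 - 3/2,
  ∂F/∂y = y/32 - 1/32.

Since d/dx[F] = ∂F/∂x + (∂F/∂y)·y' = 0, solve for y':
  (∂F/∂y)·y' = -∂F/∂x
  dy/dx = -(∂F/∂x)/(∂F/∂y) = -(x/2 - 3/2)/(y/32 - 1/32)
        = -((x - 3)/2)/((y - 1)/32) = 16(3 - x)/(y - 1)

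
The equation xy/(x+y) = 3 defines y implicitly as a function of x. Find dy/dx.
Take d/dx of both sides. Since y is implicitly a function of x, the chain rule attaches a y' = dy/dx factor whenever we differentiate through y.

Set F(x, y) = (left side) − (right side), so the curve is F = 0. Differentiating each term of F:
  d/dx[xy/(x + y)] = xy(-y' - 1)/(x + y)^2 + x·y'/(x + y) + y/(x + y)
  d/dx[-3] = 0

Collecting, the y'-free part is the partial derivative in x and the y' coefficient is the partial derivative in y:
  ∂F/∂x = -xy/(x + y)^2 + y/(x + y)
  ∂F/∂y = -xy/(x + y)^2 + x/(x + y)

so d/dx[F(x, y(x))] = ∂F/∂x + (∂F/∂y)·y' = 0. Rearranging,
  dy/dx = -(∂F/∂x)/(∂F/∂y) = -(-xy/(x + y)^2 + y/(x + y))/(-xy/(x + y)^2 + x/(x + y))
        = -(y^2/(x + y)^2)/(x^2/(x + y)^2) = -y^2/x^2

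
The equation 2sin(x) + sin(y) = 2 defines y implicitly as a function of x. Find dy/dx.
Apply d/dx to both sides, remembering that y depends on x. Each occurrence of y therefore brings in a y' = dy/dx via the chain rule.

With F(x, y) equal to the left-hand side minus the right, differentiate F term by term:
  d/dx[2sin(x)] = 2cos(x)
  d/dx[sin(y)] = y'·cos(y)
  d/dx[-2] = 0
Adding these up, d/dx[F] = 0 becomes
  (2cos(x)) + (cos(y))·y' = 0,
so isolating y',
  dy/dx = -(2cos(x))/(cos(y)) = -2cos(x)/cos(y)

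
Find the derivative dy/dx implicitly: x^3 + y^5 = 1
Take d/dx of both sides. Since y is implicitly a function of x, the chain rule attaches a y' = dy/dx factor whenever we differentiate through y.

Set F(x, y) = (left side) − (right side), so the curve is F = 0. Differentiating each term of F:
  d/dx[x^3] = 3x^2
  d/dx[y^5] = 5y^4·y'
  d/dx[-1] = 0

Collecting, the y'-free part is the partial derivative in x and the y' coefficient is the partial derivative in y:
  ∂F/∂x = 3x^2
  ∂F/∂y = 5y^4

so d/dx[F(x, y(x))] = ∂F/∂x + (∂F/∂y)·y' = 0. Rearranging,
  dy/dx = -(∂F/∂x)/(∂F/∂y) = -(3x^2)/(5y^4) = -3x^2/(5y^4)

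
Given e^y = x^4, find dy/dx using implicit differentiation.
Differentiate both sides with respect to x, treating y as y(x). By the chain rule, any term containing y contributes a factor of y' = dy/dx when we differentiate it.

Move every term to one side and write the relation as F(x, y) = 0. Term by term,
  d/dx[-x^4] = -4x^3
  d/dx[e^(y)] = y'·e^(y)

The pieces without y' make up ∂F/∂x and the coefficient of y' is ∂F/∂y:
  ∂F/∂x = -4x^3,
  ∂F/∂y = e^(y).

Since d/dx[F] = ∂F/∂x + (∂F/∂y)·y' = 0, solve for y':
  (∂F/∂y)·y' = -∂F/∂x
  dy/dx = -(∂F/∂x)/(∂F/∂y) = -(-4x^3)/(e^(y)) = 4x^3e^(-y)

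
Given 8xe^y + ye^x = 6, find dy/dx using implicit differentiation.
Differentiate both sides with respect to x, treating y as y(x). By the chain rule, any term containing y contributes a factor of y' = dy/dx when we differentiate it.

Move every term to one side and write the relation as F(x, y) = 0. Term by term,
  d/dx[8x·e^(y)] = 8x·y'·e^(y) + 8e^(y)
  d/dx[y·e^(x)] = y·e^(x) + y'·e^(x)
  d/dx[-6] = 0

The pieces without y' make up ∂F/∂x and the coefficient of y' is ∂F/∂y:
  ∂F/∂x = y·e^(x) + 8e^(y),
  ∂F/∂y = 8x·e^(y) + e^(x).

Since d/dx[F] = ∂F/∂x + (∂F/∂y)·y' = 0, solve for y':
  (∂F/∂y)·y' = -∂F/∂x
  dy/dx = -(∂F/∂x)/(∂F/∂y) = -(y·e^(x) + 8e^(y))/(8x·e^(y) + e^(x)) = (-y·e^(x) - 8e^(y))/(8x·e^(y) + e^(x))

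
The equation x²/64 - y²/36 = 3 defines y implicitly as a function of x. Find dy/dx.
Differentiate the relation implicitly: treat y = y(x) and apply the chain rule, so every y-derivative picks up a y' = dy/dx factor.

With everything moved to the left-hand side, differentiate term by term:
  d/dx[x^2/64] = x/32
  d/dx[-y^2/36] = -y·y'/18
  d/dx[-3] = 0

Separating the contributions that come from x directly and those that come through y:
  without y':      x/32
  multiplying y':  -y/18

so (x/32) + (-y/18)·y' = 0, and therefore
  dy/dx = -(x/32)/(-y/18) = 9x/(16y)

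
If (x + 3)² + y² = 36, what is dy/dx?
Differentiate both sides with respect to x, treating y as y(x). By the chain rule, any term containing y contributes a factor of y' = dy/dx when we differentiate it.

Move every term to one side and write the relation as F(x, y) = 0. Term by term,
  d/dx[y^2] = 2y·y'
  d/dx[(x + 3)^2] = 2x + 6
  d/dx[-36] = 0

The pieces without y' make up ∂F/∂x and the coefficient of y' is ∂F/∂y:
  ∂F/∂x = 2x + 6,
  ∂F/∂y = 2y.

Since d/dx[F] = ∂F/∂x + (∂F/∂y)·y' = 0, solve for y':
  (∂F/∂y)·y' = -∂F/∂x
  dy/dx = -(∂F/∂x)/(∂F/∂y) = -(2x + 6)/(2y) = (-x - 3)/y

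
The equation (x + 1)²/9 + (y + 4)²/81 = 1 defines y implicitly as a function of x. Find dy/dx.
Take d/dx of both sides. Since y is implicitly a function of x, the chain rule attaches a y' = dy/dx factor whenever we differentiate through y.

Set F(x, y) = (left side) − (right side), so the curve is F = 0. Differentiating each term of F:
  d/dx[(x + 1)^2/9] = 2x/9 + 2/9
  d/dx[(y + 4)^2/81] = 2·y'(y + 4)/81
  d/dx[-1] = 0

Collecting, the y'-free part is the partial derivative in x and the y' coefficient is the partial derivative in y:
  ∂F/∂x = 2x/9 + 2/9
  ∂F/∂y = 2y/81 + 8/81

so d/dx[F(x, y(x))] = ∂F/∂x + (∂F/∂y)·y' = 0. Rearranging,
  dy/dx = -(∂F/∂x)/(∂F/∂y) = -(2x/9 + 2/9)/(2y/81 + 8/81)
        = -(2(x + 1)/9)/(2(y + 4)/81) = 9(-x - 1)/(y + 4)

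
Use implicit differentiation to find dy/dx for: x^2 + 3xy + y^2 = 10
Differentiate the relation implicitly: treat y = y(x) and apply the chain rule, so every y-derivative picks up a y' = dy/dx factor.

With everything moved to the left-hand side, differentiate term by term:
  d/dx[x^2] = 2x
  d/dx[3xy] = 3x·y' + 3y
  d/dx[y^2] = 2y·y'
  d/dx[-10] = 0

Separating the contributions that come from x directly and those that come through y:
  without y':      2x + 3y
  multiplying y':  3x + 2y

so (2x + 3y) + (3x + 2y)·y' = 0, and therefore
  dy/dx = -(2x + 3y)/(3x + 2y) = (-2x - 3y)/(3x + 2y)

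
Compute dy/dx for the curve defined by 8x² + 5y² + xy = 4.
Differentiate the relation implicitly: treat y = y(x) and apply the chain rule, so every y-derivative picks up a y' = dy/dx factor.

With everything moved to the left-hand side, differentiate term by term:
  d/dx[8x^2] = 16x
  d/dx[xy] = x·y' + y
  d/dx[5y^2] = 10y·y'
  d/dx[-4] = 0

Separating the contributions that come from x directly and those that come through y:
  without y':      16x + y
  multiplying y':  x + 10y

so (16x + y) + (x + 10y)·y' = 0, and therefore
  dy/dx = -(16x + y)/(x + 10y) = (-16x - y)/(x + 10y)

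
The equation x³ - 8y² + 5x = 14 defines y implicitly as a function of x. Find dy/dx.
Differentiate the relation implicitly: treat y = y(x) and apply the chain rule, so every y-derivative picks up a y' = dy/dx factor.

With everything moved to the left-hand side, differentiate term by term:
  d/dx[x^3] = 3x^2
  d/dx[5x] = 5
  d/dx[-8y^2] = -16y·y'
  d/dx[-14] = 0

Separating the contributions that come from x directly and those that come through y:
  without y':      3x^2 + 5
  multiplying y':  -16y

so (3x^2 + 5) + (-16y)·y' = 0, and therefore
  dy/dx = -(3x^2 + 5)/(-16y) = (3x^2 + 5)/(16y)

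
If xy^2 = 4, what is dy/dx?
Differentiate both sides with respect to x, treating y as y(x). By the chain rule, any term containing y contributes a factor of y' = dy/dx when we differentiate it.

Move every term to one side and write the relation as F(x, y) = 0. Term by term,
  d/dx[xy^2] = 2xy·y' + y^2
  d/dx[-4] = 0

The pieces without y' make up ∂F/∂x and the coefficient of y' is ∂F/∂y:
  ∂F/∂x = y^2,
  ∂F/∂y = 2xy.

Since d/dx[F] = ∂F/∂x + (∂F/∂y)·y' = 0, solve for y':
  (∂F/∂y)·y' = -∂F/∂x
  dy/dx = -(∂F/∂x)/(∂F/∂y) = -(y^2)/(2xy) = -y/(2x)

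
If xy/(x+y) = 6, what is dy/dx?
Differentiate the relation implicitly: treat y = y(x) and apply the chain rule, so every y-derivative picks up a y' = dy/dx factor.

With everything moved to the left-hand side, differentiate term by term:
  d/dx[xy/(x + y)] = xy(-y' - 1)/(x + y)^2 + x·y'/(x + y) + y/(x + y)
  d/dx[-6] = 0

Separating the contributions that come from x directly and those that come through y:
  without y':      -xy/(x + y)^2 + y/(x + y)
  multiplying y':  -xy/(x + y)^2 + x/(x + y)

so (-xy/(x + y)^2 + y/(x + y)) + (-xy/(x + y)^2 + x/(x + y))·y' = 0, and therefore
  dy/dx = -(-xy/(x + y)^2 + y/(x + y))/(-xy/(x + y)^2 + x/(x + y))
        = -(y^2/(x + y)^2)/(x^2/(x + y)^2) = -y^2/x^2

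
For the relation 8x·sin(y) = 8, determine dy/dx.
Take d/dx of both sides. Since y is implicitly a function of x, the chain rule attaches a y' = dy/dx factor whenever we differentiate through y.

Set F(x, y) = (left side) − (right side), so the curve is F = 0. Differentiating each term of F:
  d/dx[8x·sin(y)] = 8x·y'·cos(y) + 8sin(y)
  d/dx[-8] = 0

Collecting, the y'-free part is the partial derivative in x and the y' coefficient is the partial derivative in y:
  ∂F/∂x = 8sin(y)
  ∂F/∂y = 8x·cos(y)

so d/dx[F(x, y(x))] = ∂F/∂x + (∂F/∂y)·y' = 0. Rearranging,
  dy/dx = -(∂F/∂x)/(∂F/∂y) = -(8sin(y))/(8x·cos(y)) = -tan(y)/x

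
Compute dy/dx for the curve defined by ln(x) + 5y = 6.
Differentiate both sides with respect to x, treating y as y(x). By the chain rule, any term containing y contributes a factor of y' = dy/dx when we differentiate it.

Move every term to one side and write the relation as F(x, y) = 0. Term by term,
  d/dx[5y] = 5·y'
  d/dx[ln(x)] = 1/x
  d/dx[-6] = 0

The pieces without y' make up ∂F/∂x and the coefficient of y' is ∂F/∂y:
  ∂F/∂x = 1/x,
  ∂F/∂y = 5.

Since d/dx[F] = ∂F/∂x + (∂F/∂y)·y' = 0, solve for y':
  (∂F/∂y)·y' = -∂F/∂x
  dy/dx = -(∂F/∂x)/(∂F/∂y) = -(1/x)/(5) = -1/(5x)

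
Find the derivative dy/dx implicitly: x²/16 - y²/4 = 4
Differentiate both sides with respect to x, treating y as y(x). By the chain rule, any term containing y contributes a factor of y' = dy/dx when we differentiate it.

Move every term to one side and write the relation as F(x, y) = 0. Term by term,
  d/dx[x^2/16] = x/8
  d/dx[-y^2/4] = -y·y'/2
  d/dx[-4] = 0

The pieces without y' make up ∂F/∂x and the coefficient of y' is ∂F/∂y:
  ∂F/∂x = x/8,
  ∂F/∂y = -y/2.

Since d/dx[F] = ∂F/∂x + (∂F/∂y)·y' = 0, solve for y':
  (∂F/∂y)·y' = -∂F/∂x
  dy/dx = -(∂F/∂x)/(∂F/∂y) = -(x/8)/(-y/2) = x/(4y)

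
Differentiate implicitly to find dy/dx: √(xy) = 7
Take d/dx of both sides. Since y is implicitly a function of x, the chain rule attaches a y' = dy/dx factor whenever we differentiate through y.

Set F(x, y) = (left side) − (right side), so the curve is F = 0. Differentiating each term of F:
  d/dx[√(xy)] = √(xy)(x·y'/2 + y/2)/(xy)
  d/dx[-7] = 0

Collecting, the y'-free part is the partial derivative in x and the y' coefficient is the partial derivative in y:
  ∂F/∂x = √(xy)/(2x)
  ∂F/∂y = √(xy)/(2y)

so d/dx[F(x, y(x))] = ∂F/∂x + (∂F/∂y)·y' = 0. Rearranging,
  dy/dx = -(∂F/∂x)/(∂F/∂y) = -(√(xy)/(2x))/(√(xy)/(2y)) = -y/x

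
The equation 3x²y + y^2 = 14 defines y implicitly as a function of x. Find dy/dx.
Differentiate the relation implicitly: treat y = y(x) and apply the chain rule, so every y-derivative picks up a y' = dy/dx factor.

With everything moved to the left-hand side, differentiate term by term:
  d/dx[3x^2y] = 3x^2·y' + 6xy
  d/dx[y^2] = 2y·y'
  d/dx[-14] = 0

Separating the contributions that come from x directly and those that come through y:
  without y':      6xy
  multiplying y':  3x^2 + 2y

so (6xy) + (3x^2 + 2y)·y' = 0, and therefore
  dy/dx = -(6xy)/(3x^2 + 2y) = -6xy/(3x^2 + 2y)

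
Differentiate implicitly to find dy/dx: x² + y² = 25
Apply d/dx to both sides, remembering that y depends on x. Each occurrence of y therefore brings in a y' = dy/dx via the chain rule.

With F(x, y) equal to the left-hand side minus the right, differentiate F term by term:
  d/dx[x^2] = 2x
  d/dx[y^2] = 2y·y'
  d/dx[-25] = 0
Adding these up, d/dx[F] = 0 becomes
  (2x) + (2y)·y' = 0,
so isolating y',
  dy/dx = -(2x)/(2y) = -x/y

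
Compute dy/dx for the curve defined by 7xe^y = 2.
Take d/dx of both sides. Since y is implicitly a function of x, the chain rule attaches a y' = dy/dx factor whenever we differentiate through y.

Set F(x, y) = (left side) − (right side), so the curve is F = 0. Differentiating each term of F:
  d/dx[7x·e^(y)] = 7x·y'·e^(y) + 7e^(y)
  d/dx[-2] = 0

Collecting, the y'-free part is the partial derivative in x and the y' coefficient is the partial derivative in y:
  ∂F/∂x = 7e^(y)
  ∂F/∂y = 7x·e^(y)

so d/dx[F(x, y(x))] = ∂F/∂x + (∂F/∂y)·y' = 0. Rearranging,
  dy/dx = -(∂F/∂x)/(∂F/∂y) = -(7e^(y))/(7x·e^(y)) = -1/x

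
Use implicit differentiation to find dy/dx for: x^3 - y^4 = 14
Differentiate the relation implicitly: treat y = y(x) and apply the chain rule, so every y-derivative picks up a y' = dy/dx factor.

With everything moved to the left-hand side, differentiate term by term:
  d/dx[x^3] = 3x^2
  d/dx[-y^4] = -4y^3·y'
  d/dx[-14] = 0

Separating the contributions that come from x directly and those that come through y:
  without y':      3x^2
  multiplying y':  -4y^3

so (3x^2) + (-4y^3)·y' = 0, and therefore
  dy/dx = -(3x^2)/(-4y^3) = 3x^2/(4y^3)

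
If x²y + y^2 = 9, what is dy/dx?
Take d/dx of both sides. Since y is implicitly a function of x, the chain rule attaches a y' = dy/dx factor whenever we differentiate through y.

Set F(x, y) = (left side) − (right side), so the curve is F = 0. Differentiating each term of F:
  d/dx[x^2y] = x^2·y' + 2xy
  d/dx[y^2] = 2y·y'
  d/dx[-9] = 0

Collecting, the y'-free part is the partial derivative in x and the y' coefficient is the partial derivative in y:
  ∂F/∂x = 2xy
  ∂F/∂y = x^2 + 2y

so d/dx[F(x, y(x))] = ∂F/∂x + (∂F/∂y)·y' = 0. Rearranging,
  dy/dx = -(∂F/∂x)/(∂F/∂y) = -(2xy)/(x^2 + 2y) = -2xy/(x^2 + 2y)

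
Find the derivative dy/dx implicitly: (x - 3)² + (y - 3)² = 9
Differentiate both sides with respect to x, treating y as y(x). By the chain rule, any term containing y contributes a factor of y' = dy/dx when we differentiate it.

Move every term to one side and write the relation as F(x, y) = 0. Term by term,
  d/dx[(x - 3)^2] = 2x - 6
  d/dx[(y - 3)^2] = 2·y'(y - 3)
  d/dx[-9] = 0

The pieces without y' make up ∂F/∂x and the coefficient of y' is ∂F/∂y:
  ∂F/∂x = 2x - 6,
  ∂F/∂y = 2y - 6.

Since d/dx[F] = ∂F/∂x + (∂F/∂y)·y' = 0, solve for y':
  (∂F/∂y)·y' = -∂F/∂x
  dy/dx = -(∂F/∂x)/(∂F/∂y) = -(2x - 6)/(2y - 6) = (3 - x)/(y - 3)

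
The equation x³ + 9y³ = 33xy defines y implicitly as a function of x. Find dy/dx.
Apply d/dx to both sides, remembering that y depends on x. Each occurrence of y therefore brings in a y' = dy/dx via the chain rule.

With F(x, y) equal to the left-hand side minus the right, differentiate F term by term:
  d/dx[x^3] = 3x^2
  d/dx[-33xy] = -33x·y' - 33y
  d/dx[9y^3] = 27y^2·y'
Adding these up, d/dx[F] = 0 becomes
  (3x^2 - 33y) + (-33x + 27y^2)·y' = 0,
so isolating y',
  dy/dx = -(3x^2 - 33y)/(-33x + 27y^2) = (x^2 - 11y)/(11x - 9y^2)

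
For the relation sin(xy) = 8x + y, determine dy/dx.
Take d/dx of both sides. Since y is implicitly a function of x, the chain rule attaches a y' = dy/dx factor whenever we differentiate through y.

Set F(x, y) = (left side) − (right side), so the curve is F = 0. Differentiating each term of F:
  d/dx[-8x] = -8
  d/dx[-y] = -y'
  d/dx[sin(xy)] = (x·y' + y)·cos(xy)

Collecting, the y'-free part is the partial derivative in x and the y' coefficient is the partial derivative in y:
  ∂F/∂x = y·cos(xy) - 8
  ∂F/∂y = x·cos(xy) - 1

so d/dx[F(x, y(x))] = ∂F/∂x + (∂F/∂y)·y' = 0. Rearranging,
  dy/dx = -(∂F/∂x)/(∂F/∂y) = -(y·cos(xy) - 8)/(x·cos(xy) - 1) = (-y·cos(xy) + 8)/(x·cos(xy) - 1)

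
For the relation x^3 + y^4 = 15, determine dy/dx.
Differentiate the relation implicitly: treat y = y(x) and apply the chain rule, so every y-derivative picks up a y' = dy/dx factor.

With everything moved to the left-hand side, differentiate term by term:
  d/dx[x^3] = 3x^2
  d/dx[y^4] = 4y^3·y'
  d/dx[-15] = 0

Separating the contributions that come from x directly and those that come through y:
  without y':      3x^2
  multiplying y':  4y^3

so (3x^2) + (4y^3)·y' = 0, and therefore
  dy/dx = -(3x^2)/(4y^3) = -3x^2/(4y^3)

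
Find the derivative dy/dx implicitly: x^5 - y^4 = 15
Apply d/dx to both sides, remembering that y depends on x. Each occurrence of y therefore brings in a y' = dy/dx via the chain rule.

With F(x, y) equal to the left-hand side minus the right, differentiate F term by term:
  d/dx[x^5] = 5x^4
  d/dx[-y^4] = -4y^3·y'
  d/dx[-15] = 0
Adding these up, d/dx[F] = 0 becomes
  (5x^4) + (-4y^3)·y' = 0,
so isolating y',
  dy/dx = -(5x^4)/(-4y^3) = 5x^4/(4y^3)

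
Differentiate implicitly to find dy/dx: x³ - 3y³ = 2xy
Apply d/dx to both sides, remembering that y depends on x. Each occurrence of y therefore brings in a y' = dy/dx via the chain rule.

With F(x, y) equal to the left-hand side minus the right, differentiate F term by term:
  d/dx[x^3] = 3x^2
  d/dx[-2xy] = -2x·y' - 2y
  d/dx[-3y^3] = -9y^2·y'
Adding these up, d/dx[F] = 0 becomes
  (3x^2 - 2y) + (-2x - 9y^2)·y' = 0,
so isolating y',
  dy/dx = -(3x^2 - 2y)/(-2x - 9y^2) = (3x^2 - 2y)/(2x + 9y^2)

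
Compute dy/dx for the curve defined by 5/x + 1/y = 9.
Differentiate both sides with respect to x, treating y as y(x). By the chain rule, any term containing y contributes a factor of y' = dy/dx when we differentiate it.

Move every term to one side and write the relation as F(x, y) = 0. Term by term,
  d/dx[1/y] = -y'/y^2
  d/dx[5/x] = -5/x^2
  d/dx[-9] = 0

The pieces without y' make up ∂F/∂x and the coefficient of y' is ∂F/∂y:
  ∂F/∂x = -5/x^2,
  ∂F/∂y = -1/y^2.

Since d/dx[F] = ∂F/∂x + (∂F/∂y)·y' = 0, solve for y':
  (∂F/∂y)·y' = -∂F/∂x
  dy/dx = -(∂F/∂x)/(∂F/∂y) = -(-5/x^2)/(-1/y^2) = -5y^2/x^2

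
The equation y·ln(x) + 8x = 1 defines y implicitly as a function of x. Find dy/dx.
Differentiate both sides with respect to x, treating y as y(x). By the chain rule, any term containing y contributes a factor of y' = dy/dx when we differentiate it.

Move every term to one side and write the relation as F(x, y) = 0. Term by term,
  d/dx[8x] = 8
  d/dx[y·ln(x)] = y'·ln(x) + y/x
  d/dx[-1] = 0

The pieces without y' make up ∂F/∂x and the coefficient of y' is ∂F/∂y:
  ∂F/∂x = 8 + y/x,
  ∂F/∂y = ln(x).

Since d/dx[F] = ∂F/∂x + (∂F/∂y)·y' = 0, solve for y':
  (∂F/∂y)·y' = -∂F/∂x
  dy/dx = -(∂F/∂x)/(∂F/∂y) = -(8 + y/x)/(ln(x))
        = -((8x + y)/x)/(ln(x)) = (-8x - y)/(x·ln(x))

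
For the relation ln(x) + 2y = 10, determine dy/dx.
Take d/dx of both sides. Since y is implicitly a function of x, the chain rule attaches a y' = dy/dx factor whenever we differentiate through y.

Set F(x, y) = (left side) − (right side), so the curve is F = 0. Differentiating each term of F:
  d/dx[2y] = 2·y'
  d/dx[ln(x)] = 1/x
  d/dx[-10] = 0

Collecting, the y'-free part is the partial derivative in x and the y' coefficient is the partial derivative in y:
  ∂F/∂x = 1/x
  ∂F/∂y = 2

so d/dx[F(x, y(x))] = ∂F/∂x + (∂F/∂y)·y' = 0. Rearranging,
  dy/dx = -(∂F/∂x)/(∂F/∂y) = -(1/x)/(2) = -1/(2x)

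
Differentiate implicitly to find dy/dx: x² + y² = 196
Differentiate the relation implicitly: treat y = y(x) and apply the chain rule, so every y-derivative picks up a y' = dy/dx factor.

With everything moved to the left-hand side, differentiate term by term:
  d/dx[x^2] = 2x
  d/dx[y^2] = 2y·y'
  d/dx[-196] = 0

Separating the contributions that come from x directly and those that come through y:
  without y':      2x
  multiplying y':  2y

so (2x) + (2y)·y' = 0, and therefore
  dy/dx = -(2x)/(2y) = -x/y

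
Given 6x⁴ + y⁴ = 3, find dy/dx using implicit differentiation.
Differentiate the relation implicitly: treat y = y(x) and apply the chain rule, so every y-derivative picks up a y' = dy/dx factor.

With everything moved to the left-hand side, differentiate term by term:
  d/dx[6x^4] = 24x^3
  d/dx[y^4] = 4y^3·y'
  d/dx[-3] = 0

Separating the contributions that come from x directly and those that come through y:
  without y':      24x^3
  multiplying y':  4y^3

so (24x^3) + (4y^3)·y' = 0, and therefore
  dy/dx = -(24x^3)/(4y^3) = -6x^3/y^3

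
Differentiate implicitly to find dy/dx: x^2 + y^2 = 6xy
Differentiate the relation implicitly: treat y = y(x) and apply the chain rule, so every y-derivative picks up a y' = dy/dx factor.

With everything moved to the left-hand side, differentiate term by term:
  d/dx[x^2] = 2x
  d/dx[-6xy] = -6x·y' - 6y
  d/dx[y^2] = 2y·y'

Separating the contributions that come from x directly and those that come through y:
  without y':      2x - 6y
  multiplying y':  -6x + 2y

so (2x - 6y) + (-6x + 2y)·y' = 0, and therefore
  dy/dx = -(2x - 6y)/(-6x + 2y) = (x - 3y)/(3x - y)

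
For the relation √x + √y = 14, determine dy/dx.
Differentiate both sides with respect to x, treating y as y(x). By the chain rule, any term containing y contributes a factor of y' = dy/dx when we differentiate it.

Move every term to one side and write the relation as F(x, y) = 0. Term by term,
  d/dx[√(x)] = 1/(2√(x))
  d/dx[√(y)] = y'/(2√(y))
  d/dx[-14] = 0

The pieces without y' make up ∂F/∂x and the coefficient of y' is ∂F/∂y:
  ∂F/∂x = 1/(2√(x)),
  ∂F/∂y = 1/(2√(y)).

Since d/dx[F] = ∂F/∂x + (∂F/∂y)·y' = 0, solve for y':
  (∂F/∂y)·y' = -∂F/∂x
  dy/dx = -(∂F/∂x)/(∂F/∂y) = -(1/(2√(x)))/(1/(2√(y))) = -√(y)/√(x)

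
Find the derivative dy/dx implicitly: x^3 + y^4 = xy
Take d/dx of both sides. Since y is implicitly a function of x, the chain rule attaches a y' = dy/dx factor whenever we differentiate through y.

Set F(x, y) = (left side) − (right side), so the curve is F = 0. Differentiating each term of F:
  d/dx[x^3] = 3x^2
  d/dx[-xy] = -x·y' - y
  d/dx[y^4] = 4y^3·y'

Collecting, the y'-free part is the partial derivative in x and the y' coefficient is the partial derivative in y:
  ∂F/∂x = 3x^2 - y
  ∂F/∂y = -x + 4y^3

so d/dx[F(x, y(x))] = ∂F/∂x + (∂F/∂y)·y' = 0. Rearranging,
  dy/dx = -(∂F/∂x)/(∂F/∂y) = -(3x^2 - y)/(-x + 4y^3) = (3x^2 - y)/(x - 4y^3)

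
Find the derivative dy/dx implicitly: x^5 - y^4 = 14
Apply d/dx to both sides, remembering that y depends on x. Each occurrence of y therefore brings in a y' = dy/dx via the chain rule.

With F(x, y) equal to the left-hand side minus the right, differentiate F term by term:
  d/dx[x^5] = 5x^4
  d/dx[-y^4] = -4y^3·y'
  d/dx[-14] = 0
Adding these up, d/dx[F] = 0 becomes
  (5x^4) + (-4y^3)·y' = 0,
so isolating y',
  dy/dx = -(5x^4)/(-4y^3) = 5x^4/(4y^3)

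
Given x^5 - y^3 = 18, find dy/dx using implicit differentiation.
Differentiate the relation implicitly: treat y = y(x) and apply the chain rule, so every y-derivative picks up a y' = dy/dx factor.

With everything moved to the left-hand side, differentiate term by term:
  d/dx[x^5] = 5x^4
  d/dx[-y^3] = -3y^2·y'
  d/dx[-18] = 0

Separating the contributions that come from x directly and those that come through y:
  without y':      5x^4
  multiplying y':  -3y^2

so (5x^4) + (-3y^2)·y' = 0, and therefore
  dy/dx = -(5x^4)/(-3y^2) = 5x^4/(3y^2)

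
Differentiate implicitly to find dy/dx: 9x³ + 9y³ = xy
Take d/dx of both sides. Since y is implicitly a function of x, the chain rule attaches a y' = dy/dx factor whenever we differentiate through y.

Set F(x, y) = (left side) − (right side), so the curve is F = 0. Differentiating each term of F:
  d/dx[9x^3] = 27x^2
  d/dx[-xy] = -x·y' - y
  d/dx[9y^3] = 27y^2·y'

Collecting, the y'-free part is the partial derivative in x and the y' coefficient is the partial derivative in y:
  ∂F/∂x = 27x^2 - y
  ∂F/∂y = -x + 27y^2

so d/dx[F(x, y(x))] = ∂F/∂x + (∂F/∂y)·y' = 0. Rearranging,
  dy/dx = -(∂F/∂x)/(∂F/∂y) = -(27x^2 - y)/(-x + 27y^2) = (27x^2 - y)/(x - 27y^2)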